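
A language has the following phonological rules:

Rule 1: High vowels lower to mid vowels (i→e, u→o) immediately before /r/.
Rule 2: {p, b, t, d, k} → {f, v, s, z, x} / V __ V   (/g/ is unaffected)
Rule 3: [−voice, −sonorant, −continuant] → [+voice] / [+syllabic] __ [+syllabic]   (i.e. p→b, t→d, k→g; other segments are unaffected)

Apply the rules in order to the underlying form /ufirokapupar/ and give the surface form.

Rule 1 (pre-rhotic lowering): /i/ is a high vowel immediately before /r/, so it lowers to [e]. /ufirokapupar/ → uferokapupar.
Rule 2 (intervocalic spirantization): /k/ is a stop between vowels /o/ and /a/, so it spirantizes to the fricative [x]. /p/ is a stop between vowels /a/ and /u/, so it spirantizes to the fricative [f]. /p/ is a stop between vowels /u/ and /a/, so it spirantizes to the fricative [f]. /uferokapupar/ → uferoxafufar.
Rule 3 (intervocalic voicing): no segment meets the environment; /uferoxafufar/ is unchanged.

uferoxafufar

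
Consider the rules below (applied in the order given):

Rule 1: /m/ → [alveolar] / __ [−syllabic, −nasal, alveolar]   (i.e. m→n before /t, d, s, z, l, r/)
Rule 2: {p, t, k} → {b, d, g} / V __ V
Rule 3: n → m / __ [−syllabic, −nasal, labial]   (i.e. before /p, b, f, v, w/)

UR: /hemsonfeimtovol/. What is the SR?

hensomfeintovol

Rule 1 (nasal place assimilation): /m/ precedes the alveolar consonant /s/, so it assimilates in place to [n]. /m/ precedes the alveolar consonant /t/, so it assimilates in place to [n]. /hemsonfeimtovol/ → hensonfeintovol.
Rule 2 (intervocalic voicing): no segment meets the environment; /hensonfeintovol/ is unchanged.
Rule 3 (nasal place assimilation): /n/ precedes the labial consonant /f/, so it assimilates in place to [m]. /hensonfeintovol/ → hensomfeintovol.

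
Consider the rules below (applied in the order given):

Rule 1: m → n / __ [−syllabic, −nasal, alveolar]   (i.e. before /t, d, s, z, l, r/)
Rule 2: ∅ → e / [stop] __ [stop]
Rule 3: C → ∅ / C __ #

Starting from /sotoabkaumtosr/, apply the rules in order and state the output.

Rule 1 (nasal place assimilation): /m/ precedes the alveolar consonant /t/, so it assimilates in place to [n]. /sotoabkaumtosr/ → sotoabkauntosr.
Rule 2 (stop-cluster e-epenthesis): /b/ and /k/ form a stop–stop cluster, so [e] is inserted between them. /sotoabkauntosr/ → sotoabekauntosr.
Rule 3 (final cluster simplification): /r/ is the second consonant of a word-final cluster /sr/, so it deletes. /sotoabekauntosr/ → sotoabekauntos.

sotoabekauntos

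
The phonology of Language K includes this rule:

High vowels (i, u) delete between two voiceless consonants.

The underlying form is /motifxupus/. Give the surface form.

motfxps

/i/ is a high vowel flanked by voiceless consonants /t/ and /f/, so it deletes.
/u/ is a high vowel flanked by voiceless consonants /x/ and /p/, so it deletes.
/u/ is a high vowel flanked by voiceless consonants /p/ and /s/, so it deletes.
Surface form: [motfxps].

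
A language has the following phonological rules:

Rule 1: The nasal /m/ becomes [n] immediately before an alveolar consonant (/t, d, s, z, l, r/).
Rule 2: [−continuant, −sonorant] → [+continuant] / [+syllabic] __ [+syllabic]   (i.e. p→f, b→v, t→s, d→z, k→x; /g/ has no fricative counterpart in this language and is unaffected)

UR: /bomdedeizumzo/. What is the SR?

Rule 1 (nasal place assimilation): /m/ precedes the alveolar consonant /d/, so it assimilates in place to [n]. /m/ precedes the alveolar consonant /z/, so it assimilates in place to [n]. /bomdedeizumzo/ → bondedeizunzo.
Rule 2 (intervocalic spirantization): /d/ is a stop between vowels /e/ and /e/, so it spirantizes to the fricative [z]. /bondedeizunzo/ → bondezeizunzo.

bondezeizunzo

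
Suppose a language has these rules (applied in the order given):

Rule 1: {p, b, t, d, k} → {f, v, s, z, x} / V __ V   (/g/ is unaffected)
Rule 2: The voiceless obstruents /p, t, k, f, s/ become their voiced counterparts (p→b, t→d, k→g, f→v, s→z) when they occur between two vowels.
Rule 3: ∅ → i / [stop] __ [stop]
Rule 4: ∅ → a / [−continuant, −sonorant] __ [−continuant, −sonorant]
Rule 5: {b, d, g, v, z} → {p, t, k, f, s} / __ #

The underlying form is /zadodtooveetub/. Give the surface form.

Rule 1 (intervocalic spirantization): /d/ is a stop between vowels /a/ and /o/, so it spirantizes to the fricative [z]. /t/ is a stop between vowels /e/ and /u/, so it spirantizes to the fricative [s]. /zadodtooveetub/ → zazodtooveesub.
Rule 2 (intervocalic voicing): /s/ is a voiceless obstruent between vowels /e/ and /u/, so it voices to [z]. /zazodtooveesub/ → zazodtooveezub.
Rule 3 (stop-cluster i-epenthesis): /d/ and /t/ form a stop–stop cluster, so [i] is inserted between them. /zazodtooveezub/ → zazoditooveezub.
Rule 4 (stop-cluster a-epenthesis): no segment meets the environment; /zazoditooveezub/ is unchanged.
Rule 5 (final devoicing): /b/ is a voiced obstruent in word-final position, so it devoices to [p]. /zazoditooveezub/ → zazoditooveezup.

zazoditooveezup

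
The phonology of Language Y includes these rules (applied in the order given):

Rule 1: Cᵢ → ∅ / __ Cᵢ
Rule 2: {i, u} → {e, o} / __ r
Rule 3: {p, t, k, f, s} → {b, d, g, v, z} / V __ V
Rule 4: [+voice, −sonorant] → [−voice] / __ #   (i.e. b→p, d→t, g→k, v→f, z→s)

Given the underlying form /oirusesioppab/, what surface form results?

Rule 1 (degemination): /pp/ is a geminate; the first /p/ deletes. /oirusesioppab/ → oirusesiopab.
Rule 2 (pre-rhotic lowering): /i/ is a high vowel immediately before /r/, so it lowers to [e]. /oirusesiopab/ → oerusesiopab.
Rule 3 (intervocalic voicing): /s/ is a voiceless obstruent between vowels /u/ and /e/, so it voices to [z]. /s/ is a voiceless obstruent between vowels /e/ and /i/, so it voices to [z]. /p/ is a voiceless obstruent between vowels /o/ and /a/, so it voices to [b]. /oerusesiopab/ → oeruzeziobab.
Rule 4 (final devoicing): /b/ is a voiced obstruent in word-final position, so it devoices to [p]. /oeruzeziobab/ → oeruzeziobap.

oeruzeziobap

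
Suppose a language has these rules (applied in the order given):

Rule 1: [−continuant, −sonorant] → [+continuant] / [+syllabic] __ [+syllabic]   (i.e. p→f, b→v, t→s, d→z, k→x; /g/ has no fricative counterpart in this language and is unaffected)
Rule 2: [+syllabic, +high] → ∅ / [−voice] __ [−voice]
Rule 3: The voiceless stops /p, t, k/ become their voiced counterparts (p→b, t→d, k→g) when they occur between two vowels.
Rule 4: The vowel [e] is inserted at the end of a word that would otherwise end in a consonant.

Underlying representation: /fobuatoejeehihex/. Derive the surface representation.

Rule 1 (intervocalic spirantization): /b/ is a stop between vowels /o/ and /u/, so it spirantizes to the fricative [v]. /t/ is a stop between vowels /a/ and /o/, so it spirantizes to the fricative [s]. /fobuatoejeehihex/ → fovuasoejeehihex.
Rule 2 (high vowel syncope): /i/ is a high vowel flanked by voiceless consonants /h/ and /h/, so it deletes. /fovuasoejeehihex/ → fovuasoejeehhex.
Rule 3 (intervocalic voicing): no segment meets the environment; /fovuasoejeehhex/ is unchanged.
Rule 4 (final e-epenthesis): the form ends in the consonant /x/, so [e] is inserted word-finally. /fovuasoejeehhex/ → fovuasoejeehhexe.

fovuasoejeehhexe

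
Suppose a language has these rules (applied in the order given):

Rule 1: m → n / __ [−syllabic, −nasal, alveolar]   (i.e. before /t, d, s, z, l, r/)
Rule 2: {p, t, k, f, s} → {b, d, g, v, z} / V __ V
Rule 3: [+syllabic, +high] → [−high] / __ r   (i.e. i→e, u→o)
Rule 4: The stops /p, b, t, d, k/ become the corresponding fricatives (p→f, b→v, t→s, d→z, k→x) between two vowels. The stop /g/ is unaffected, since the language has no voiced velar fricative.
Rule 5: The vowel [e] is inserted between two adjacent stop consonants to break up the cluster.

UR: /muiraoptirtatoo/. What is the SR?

Rule 1 (nasal place assimilation): no segment meets the environment; /muiraoptirtatoo/ is unchanged.
Rule 2 (intervocalic voicing): /t/ is a voiceless obstruent between vowels /a/ and /o/, so it voices to [d]. /muiraoptirtatoo/ → muiraoptirtadoo.
Rule 3 (pre-rhotic lowering): /i/ is a high vowel immediately before /r/, so it lowers to [e]. /i/ is a high vowel immediately before /r/, so it lowers to [e]. /muiraoptirtadoo/ → mueraoptertadoo.
Rule 4 (intervocalic spirantization): /d/ is a stop between vowels /a/ and /o/, so it spirantizes to the fricative [z]. /mueraoptertadoo/ → mueraoptertazoo.
Rule 5 (stop-cluster e-epenthesis): /p/ and /t/ form a stop–stop cluster, so [e] is inserted between them. /mueraoptertazoo/ → mueraopetertazoo.

mueraopetertazoo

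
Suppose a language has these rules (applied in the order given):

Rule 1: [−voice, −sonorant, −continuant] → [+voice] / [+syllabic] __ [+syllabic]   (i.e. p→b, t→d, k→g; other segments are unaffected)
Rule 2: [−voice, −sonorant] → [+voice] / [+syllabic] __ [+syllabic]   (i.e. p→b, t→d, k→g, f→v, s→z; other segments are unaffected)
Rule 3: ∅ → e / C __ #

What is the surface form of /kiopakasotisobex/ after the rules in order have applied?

kiobagazodizobexe

Rule 1 (intervocalic voicing): /p/ is a voiceless stop between vowels /o/ and /a/, so it voices to [b]. /k/ is a voiceless stop between vowels /a/ and /a/, so it voices to [g]. /t/ is a voiceless stop between vowels /o/ and /i/, so it voices to [d]. /kiopakasotisobex/ → kiobagasodisobex.
Rule 2 (intervocalic voicing): /s/ is a voiceless obstruent between vowels /a/ and /o/, so it voices to [z]. /s/ is a voiceless obstruent between vowels /i/ and /o/, so it voices to [z]. /kiobagasodisobex/ → kiobagazodizobex.
Rule 3 (final e-epenthesis): the form ends in the consonant /x/, so [e] is inserted word-finally. /kiobagazodizobex/ → kiobagazodizobexe.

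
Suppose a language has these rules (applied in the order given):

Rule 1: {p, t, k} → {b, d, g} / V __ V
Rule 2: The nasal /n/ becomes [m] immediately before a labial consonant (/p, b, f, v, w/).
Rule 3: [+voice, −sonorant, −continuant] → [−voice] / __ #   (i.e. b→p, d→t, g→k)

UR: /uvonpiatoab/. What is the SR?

Rule 1 (intervocalic voicing): /t/ is a voiceless stop between vowels /a/ and /o/, so it voices to [d]. /uvonpiatoab/ → uvonpiadoab.
Rule 2 (nasal place assimilation): /n/ precedes the labial consonant /p/, so it assimilates in place to [m]. /uvonpiadoab/ → uvompiadoab.
Rule 3 (final devoicing): /b/ is a voiced stop in word-final position, so it devoices to [p]. /uvompiadoab/ → uvompiadoap.

uvompiadoap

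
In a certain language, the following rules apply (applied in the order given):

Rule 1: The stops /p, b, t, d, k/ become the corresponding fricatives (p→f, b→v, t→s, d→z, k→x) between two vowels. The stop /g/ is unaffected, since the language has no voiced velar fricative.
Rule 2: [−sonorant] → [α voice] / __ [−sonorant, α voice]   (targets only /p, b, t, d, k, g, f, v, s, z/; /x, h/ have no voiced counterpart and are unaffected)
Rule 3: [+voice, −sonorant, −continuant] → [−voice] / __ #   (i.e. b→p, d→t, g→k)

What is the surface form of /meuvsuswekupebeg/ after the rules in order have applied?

meufsuswexufevek

Rule 1 (intervocalic spirantization): /k/ is a stop between vowels /e/ and /u/, so it spirantizes to the fricative [x]. /p/ is a stop between vowels /u/ and /e/, so it spirantizes to the fricative [f]. /b/ is a stop between vowels /e/ and /e/, so it spirantizes to the fricative [v]. /meuvsuswekupebeg/ → meuvsuswexufeveg.
Rule 2 (regressive voicing assimilation): /v/ precedes the voiceless obstruent /s/, so it devoices to [f] by assimilation. /meuvsuswexufeveg/ → meufsuswexufeveg.
Rule 3 (final devoicing): /g/ is a voiced stop in word-final position, so it devoices to [k]. /meufsuswexufeveg/ → meufsuswexufevek.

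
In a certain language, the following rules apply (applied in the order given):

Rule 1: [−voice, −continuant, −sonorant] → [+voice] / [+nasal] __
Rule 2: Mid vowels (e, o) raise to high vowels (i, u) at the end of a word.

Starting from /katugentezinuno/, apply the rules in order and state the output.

Rule 1 (post-nasal voicing): /t/ is a voiceless stop immediately after the nasal /n/, so it voices to [d]. /katugentezinuno/ → katugendezinuno.
Rule 2 (final vowel raising): /o/ is a mid vowel in word-final position, so it raises to [u]. /katugendezinuno/ → katugendezinunu.

katugendezinunu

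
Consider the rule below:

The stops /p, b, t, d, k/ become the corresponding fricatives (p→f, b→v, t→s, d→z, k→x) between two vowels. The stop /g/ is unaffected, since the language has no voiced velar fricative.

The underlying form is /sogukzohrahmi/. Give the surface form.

No segment of /sogukzohrahmi/ meets the structural description of the rule, so the form surfaces unchanged.

sogukzohrahmi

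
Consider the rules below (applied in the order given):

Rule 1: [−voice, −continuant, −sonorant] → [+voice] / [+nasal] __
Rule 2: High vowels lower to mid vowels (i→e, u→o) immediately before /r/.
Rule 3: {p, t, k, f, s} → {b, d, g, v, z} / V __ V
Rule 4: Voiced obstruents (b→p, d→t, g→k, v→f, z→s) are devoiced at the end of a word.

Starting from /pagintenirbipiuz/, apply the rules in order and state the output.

Rule 1 (post-nasal voicing): /t/ is a voiceless stop immediately after the nasal /n/, so it voices to [d]. /pagintenirbipiuz/ → pagindenirbipiuz.
Rule 2 (pre-rhotic lowering): /i/ is a high vowel immediately before /r/, so it lowers to [e]. /pagindenirbipiuz/ → pagindenerbipiuz.
Rule 3 (intervocalic voicing): /p/ is a voiceless obstruent between vowels /i/ and /i/, so it voices to [b]. /pagindenerbipiuz/ → pagindenerbibiuz.
Rule 4 (final devoicing): /z/ is a voiced obstruent in word-final position, so it devoices to [s]. /pagindenerbibiuz/ → pagindenerbibius.

pagindenerbibius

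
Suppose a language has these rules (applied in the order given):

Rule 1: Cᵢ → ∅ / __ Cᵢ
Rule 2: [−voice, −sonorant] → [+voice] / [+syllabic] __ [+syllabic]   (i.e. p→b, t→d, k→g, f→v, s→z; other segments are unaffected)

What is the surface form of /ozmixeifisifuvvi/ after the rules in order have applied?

ozmixeivizivuvi

Rule 1 (degemination): /vv/ is a geminate; the first /v/ deletes. /ozmixeifisifuvvi/ → ozmixeifisifuvi.
Rule 2 (intervocalic voicing): /f/ is a voiceless obstruent between vowels /i/ and /i/, so it voices to [v]. /s/ is a voiceless obstruent between vowels /i/ and /i/, so it voices to [z]. /f/ is a voiceless obstruent between vowels /i/ and /u/, so it voices to [v]. /ozmixeifisifuvi/ → ozmixeivizivuvi.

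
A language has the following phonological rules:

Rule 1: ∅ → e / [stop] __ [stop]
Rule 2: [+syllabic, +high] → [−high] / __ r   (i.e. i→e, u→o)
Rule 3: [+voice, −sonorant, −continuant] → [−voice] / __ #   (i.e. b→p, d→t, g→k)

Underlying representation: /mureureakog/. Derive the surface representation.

Rule 1 (stop-cluster e-epenthesis): no segment meets the environment; /mureureakog/ is unchanged.
Rule 2 (pre-rhotic lowering): /u/ is a high vowel immediately before /r/, so it lowers to [o]. /u/ is a high vowel immediately before /r/, so it lowers to [o]. /mureureakog/ → moreoreakog.
Rule 3 (final devoicing): /g/ is a voiced stop in word-final position, so it devoices to [k]. /moreoreakog/ → moreoreakok.

moreoreakok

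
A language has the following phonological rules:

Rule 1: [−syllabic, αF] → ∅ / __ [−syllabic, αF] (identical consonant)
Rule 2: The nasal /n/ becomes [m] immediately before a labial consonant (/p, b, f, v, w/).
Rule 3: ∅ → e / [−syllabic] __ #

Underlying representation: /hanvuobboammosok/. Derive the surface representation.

hamvuoboamosoke

Rule 1 (degemination): /bb/ is a geminate; the first /b/ deletes. /mm/ is a geminate; the first /m/ deletes. /hanvuobboammosok/ → hanvuoboamosok.
Rule 2 (nasal place assimilation): /n/ precedes the labial consonant /v/, so it assimilates in place to [m]. /hanvuoboamosok/ → hamvuoboamosok.
Rule 3 (final e-epenthesis): the form ends in the consonant /k/, so [e] is inserted word-finally. /hamvuoboamosok/ → hamvuoboamosoke.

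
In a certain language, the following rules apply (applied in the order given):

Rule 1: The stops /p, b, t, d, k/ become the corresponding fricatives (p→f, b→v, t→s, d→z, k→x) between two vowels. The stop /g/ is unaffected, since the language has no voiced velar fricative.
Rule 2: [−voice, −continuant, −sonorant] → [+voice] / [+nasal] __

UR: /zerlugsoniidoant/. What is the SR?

zerlugsoniizoand

Rule 1 (intervocalic spirantization): /d/ is a stop between vowels /i/ and /o/, so it spirantizes to the fricative [z]. /zerlugsoniidoant/ → zerlugsoniizoant.
Rule 2 (post-nasal voicing): /t/ is a voiceless stop immediately after the nasal /n/, so it voices to [d]. /zerlugsoniizoant/ → zerlugsoniizoand.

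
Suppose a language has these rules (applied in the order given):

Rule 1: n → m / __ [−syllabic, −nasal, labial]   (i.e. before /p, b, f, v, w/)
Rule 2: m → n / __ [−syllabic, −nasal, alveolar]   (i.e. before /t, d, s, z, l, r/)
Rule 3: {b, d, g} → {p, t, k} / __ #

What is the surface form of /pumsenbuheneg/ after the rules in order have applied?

punsembuhenek

Rule 1 (nasal place assimilation): /n/ precedes the labial consonant /b/, so it assimilates in place to [m]. /pumsenbuheneg/ → pumsembuheneg.
Rule 2 (nasal place assimilation): /m/ precedes the alveolar consonant /s/, so it assimilates in place to [n]. /pumsembuheneg/ → punsembuheneg.
Rule 3 (final devoicing): /g/ is a voiced stop in word-final position, so it devoices to [k]. /punsembuheneg/ → punsembuhenek.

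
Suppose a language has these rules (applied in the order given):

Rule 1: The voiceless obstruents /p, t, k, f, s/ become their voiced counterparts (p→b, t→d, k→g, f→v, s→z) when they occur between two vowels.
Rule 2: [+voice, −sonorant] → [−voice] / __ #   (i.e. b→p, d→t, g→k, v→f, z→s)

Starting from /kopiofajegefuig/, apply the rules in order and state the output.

Rule 1 (intervocalic voicing): /p/ is a voiceless obstruent between vowels /o/ and /i/, so it voices to [b]. /f/ is a voiceless obstruent between vowels /o/ and /a/, so it voices to [v]. /f/ is a voiceless obstruent between vowels /e/ and /u/, so it voices to [v]. /kopiofajegefuig/ → kobiovajegevuig.
Rule 2 (final devoicing): /g/ is a voiced obstruent in word-final position, so it devoices to [k]. /kobiovajegevuig/ → kobiovajegevuik.

kobiovajegevuik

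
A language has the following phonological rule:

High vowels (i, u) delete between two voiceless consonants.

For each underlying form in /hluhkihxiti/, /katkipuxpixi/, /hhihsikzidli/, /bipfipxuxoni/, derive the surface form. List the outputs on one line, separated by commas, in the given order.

hluhkhxti, katkpxpxi, hhhskzidli, bipfpxxoni

/hluhkihxiti/: /i/ is a high vowel flanked by voiceless consonants /k/ and /h/, so it deletes. /i/ is a high vowel flanked by voiceless consonants /x/ and /t/, so it deletes. → [hluhkhxti].
/katkipuxpixi/: /i/ is a high vowel flanked by voiceless consonants /k/ and /p/, so it deletes. /u/ is a high vowel flanked by voiceless consonants /p/ and /x/, so it deletes. /i/ is a high vowel flanked by voiceless consonants /p/ and /x/, so it deletes. → [katkpxpxi].
/hhihsikzidli/: /i/ is a high vowel flanked by voiceless consonants /h/ and /h/, so it deletes. /i/ is a high vowel flanked by voiceless consonants /s/ and /k/, so it deletes. → [hhhskzidli].
/bipfipxuxoni/: /i/ is a high vowel flanked by voiceless consonants /f/ and /p/, so it deletes. /u/ is a high vowel flanked by voiceless consonants /x/ and /x/, so it deletes. → [bipfpxxoni].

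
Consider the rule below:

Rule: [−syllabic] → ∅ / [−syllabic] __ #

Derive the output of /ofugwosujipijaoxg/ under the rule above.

ofugwosujipijaox

/g/ is the second consonant of a word-final cluster /xg/, so it deletes.
The other instances of /f/, /g/, /w/, /s/, /j/, /p/, /x/ do not occur in the required environment and remain unchanged.
Surface form: [ofugwosujipijaox].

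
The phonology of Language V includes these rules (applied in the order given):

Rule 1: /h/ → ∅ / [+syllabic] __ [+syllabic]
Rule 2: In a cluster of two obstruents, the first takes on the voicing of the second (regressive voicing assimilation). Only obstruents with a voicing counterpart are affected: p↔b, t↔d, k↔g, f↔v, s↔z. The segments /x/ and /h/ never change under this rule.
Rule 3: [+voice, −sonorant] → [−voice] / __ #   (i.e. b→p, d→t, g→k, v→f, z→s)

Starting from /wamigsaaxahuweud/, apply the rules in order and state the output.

Rule 1 (intervocalic h-deletion): /h/ occurs between vowels /a/ and /u/, so it deletes. /wamigsaaxahuweud/ → wamigsaaxauweud.
Rule 2 (regressive voicing assimilation): /g/ precedes the voiceless obstruent /s/, so it devoices to [k] by assimilation. /wamigsaaxauweud/ → wamiksaaxauweud.
Rule 3 (final devoicing): /d/ is a voiced obstruent in word-final position, so it devoices to [t]. /wamiksaaxauweud/ → wamiksaaxauweut.

wamiksaaxauweut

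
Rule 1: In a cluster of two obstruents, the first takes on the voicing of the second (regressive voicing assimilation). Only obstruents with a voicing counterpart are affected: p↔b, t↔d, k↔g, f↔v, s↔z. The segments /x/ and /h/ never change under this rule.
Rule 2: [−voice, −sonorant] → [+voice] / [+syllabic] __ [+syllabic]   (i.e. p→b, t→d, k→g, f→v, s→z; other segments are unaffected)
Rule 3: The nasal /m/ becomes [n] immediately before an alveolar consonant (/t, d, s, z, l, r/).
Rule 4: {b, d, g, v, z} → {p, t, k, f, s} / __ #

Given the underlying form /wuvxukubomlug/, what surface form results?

wufxugubonluk

Rule 1 (regressive voicing assimilation): /v/ precedes the voiceless obstruent /x/, so it devoices to [f] by assimilation. /wuvxukubomlug/ → wufxukubomlug.
Rule 2 (intervocalic voicing): /k/ is a voiceless obstruent between vowels /u/ and /u/, so it voices to [g]. /wufxukubomlug/ → wufxugubomlug.
Rule 3 (nasal place assimilation): /m/ precedes the alveolar consonant /l/, so it assimilates in place to [n]. /wufxugubomlug/ → wufxugubonlug.
Rule 4 (final devoicing): /g/ is a voiced obstruent in word-final position, so it devoices to [k]. /wufxugubonlug/ → wufxugubonluk.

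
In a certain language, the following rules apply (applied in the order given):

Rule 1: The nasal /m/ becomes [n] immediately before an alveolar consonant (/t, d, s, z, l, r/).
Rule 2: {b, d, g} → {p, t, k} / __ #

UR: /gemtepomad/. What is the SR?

gentepomat

Rule 1 (nasal place assimilation): /m/ precedes the alveolar consonant /t/, so it assimilates in place to [n]. /gemtepomad/ → gentepomad.
Rule 2 (final devoicing): /d/ is a voiced stop in word-final position, so it devoices to [t]. /gentepomad/ → gentepomat.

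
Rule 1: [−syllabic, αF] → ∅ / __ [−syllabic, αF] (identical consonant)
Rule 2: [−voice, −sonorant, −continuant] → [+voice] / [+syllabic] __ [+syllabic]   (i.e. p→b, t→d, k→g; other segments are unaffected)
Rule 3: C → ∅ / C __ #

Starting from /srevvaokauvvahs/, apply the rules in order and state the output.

Rule 1 (degemination): /vv/ is a geminate; the first /v/ deletes. /vv/ is a geminate; the first /v/ deletes. /srevvaokauvvahs/ → srevaokauvahs.
Rule 2 (intervocalic voicing): /k/ is a voiceless stop between vowels /o/ and /a/, so it voices to [g]. /srevaokauvahs/ → srevaogauvahs.
Rule 3 (final cluster simplification): /s/ is the second consonant of a word-final cluster /hs/, so it deletes. /srevaogauvahs/ → srevaogauvah.

srevaogauvah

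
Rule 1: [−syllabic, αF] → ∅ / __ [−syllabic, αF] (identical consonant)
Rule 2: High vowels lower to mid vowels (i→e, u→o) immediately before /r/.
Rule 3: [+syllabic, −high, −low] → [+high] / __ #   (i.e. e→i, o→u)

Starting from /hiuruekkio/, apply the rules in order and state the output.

hioruekiu

Rule 1 (degemination): /kk/ is a geminate; the first /k/ deletes. /hiuruekkio/ → hiuruekio.
Rule 2 (pre-rhotic lowering): /u/ is a high vowel immediately before /r/, so it lowers to [o]. /hiuruekio/ → hioruekio.
Rule 3 (final vowel raising): /o/ is a mid vowel in word-final position, so it raises to [u]. /hioruekio/ → hioruekiu.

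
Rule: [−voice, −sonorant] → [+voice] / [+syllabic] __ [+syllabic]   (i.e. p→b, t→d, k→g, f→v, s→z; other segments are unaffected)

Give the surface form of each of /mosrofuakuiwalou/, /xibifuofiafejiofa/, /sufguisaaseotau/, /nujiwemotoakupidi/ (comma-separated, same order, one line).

mosrovuaguiwalou, xibivuoviavejiova, sufguizaazeodau, nujiwemodoagubidi

/mosrofuakuiwalou/: /f/ is a voiceless obstruent between vowels /o/ and /u/, so it voices to [v]. /k/ is a voiceless obstruent between vowels /a/ and /u/, so it voices to [g]. → [mosrovuaguiwalou].
/xibifuofiafejiofa/: /f/ is a voiceless obstruent between vowels /i/ and /u/, so it voices to [v]. /f/ is a voiceless obstruent between vowels /o/ and /i/, so it voices to [v]. /f/ is a voiceless obstruent between vowels /a/ and /e/, so it voices to [v]. /f/ is a voiceless obstruent between vowels /o/ and /a/, so it voices to [v]. → [xibivuoviavejiova].
/sufguisaaseotau/: /s/ is a voiceless obstruent between vowels /i/ and /a/, so it voices to [z]. /s/ is a voiceless obstruent between vowels /a/ and /e/, so it voices to [z]. /t/ is a voiceless obstruent between vowels /o/ and /a/, so it voices to [d]. → [sufguizaazeodau].
/nujiwemotoakupidi/: /t/ is a voiceless obstruent between vowels /o/ and /o/, so it voices to [d]. /k/ is a voiceless obstruent between vowels /a/ and /u/, so it voices to [g]. /p/ is a voiceless obstruent between vowels /u/ and /i/, so it voices to [b]. → [nujiwemodoagubidi].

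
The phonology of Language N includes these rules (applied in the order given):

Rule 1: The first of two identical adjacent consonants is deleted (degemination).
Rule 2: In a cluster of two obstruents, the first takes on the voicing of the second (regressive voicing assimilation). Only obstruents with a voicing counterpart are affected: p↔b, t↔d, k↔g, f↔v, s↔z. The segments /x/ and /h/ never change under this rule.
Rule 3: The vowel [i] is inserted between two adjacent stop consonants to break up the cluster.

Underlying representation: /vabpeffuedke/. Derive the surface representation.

vapipefuetike

Rule 1 (degemination): /ff/ is a geminate; the first /f/ deletes. /vabpeffuedke/ → vabpefuedke.
Rule 2 (regressive voicing assimilation): /b/ precedes the voiceless obstruent /p/, so it devoices to [p] by assimilation. /d/ precedes the voiceless obstruent /k/, so it devoices to [t] by assimilation. /vabpefuedke/ → vappefuetke.
Rule 3 (stop-cluster i-epenthesis): /p/ and /p/ form a stop–stop cluster, so [i] is inserted between them. /t/ and /k/ form a stop–stop cluster, so [i] is inserted between them. /vappefuetke/ → vapipefuetike.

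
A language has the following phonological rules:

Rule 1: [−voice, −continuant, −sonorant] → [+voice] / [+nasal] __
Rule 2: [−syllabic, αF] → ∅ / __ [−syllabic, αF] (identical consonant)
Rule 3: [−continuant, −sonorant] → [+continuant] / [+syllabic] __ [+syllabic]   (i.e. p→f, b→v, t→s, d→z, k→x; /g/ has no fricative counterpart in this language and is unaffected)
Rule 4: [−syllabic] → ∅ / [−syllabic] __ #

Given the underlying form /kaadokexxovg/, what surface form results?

Rule 1 (post-nasal voicing): no segment meets the environment; /kaadokexxovg/ is unchanged.
Rule 2 (degemination): /xx/ is a geminate; the first /x/ deletes. /kaadokexxovg/ → kaadokexovg.
Rule 3 (intervocalic spirantization): /d/ is a stop between vowels /a/ and /o/, so it spirantizes to the fricative [z]. /k/ is a stop between vowels /o/ and /e/, so it spirantizes to the fricative [x]. /kaadokexovg/ → kaazoxexovg.
Rule 4 (final cluster simplification): /g/ is the second consonant of a word-final cluster /vg/, so it deletes. /kaazoxexovg/ → kaazoxexov.

kaazoxexov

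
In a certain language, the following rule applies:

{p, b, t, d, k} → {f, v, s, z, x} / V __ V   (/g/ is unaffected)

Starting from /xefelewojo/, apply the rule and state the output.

xefelewojo

No segment of /xefelewojo/ meets the structural description of the rule, so the form surfaces unchanged.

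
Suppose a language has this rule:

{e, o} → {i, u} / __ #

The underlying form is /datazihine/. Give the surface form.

/e/ is a mid vowel in word-final position, so it raises to [i].
Surface form: [datazihini].

datazihini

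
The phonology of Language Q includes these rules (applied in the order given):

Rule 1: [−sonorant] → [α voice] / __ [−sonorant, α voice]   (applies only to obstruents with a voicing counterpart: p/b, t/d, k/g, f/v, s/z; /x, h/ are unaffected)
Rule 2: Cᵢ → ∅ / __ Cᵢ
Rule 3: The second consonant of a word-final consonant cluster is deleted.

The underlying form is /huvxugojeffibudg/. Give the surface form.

hufxugojefibud

Rule 1 (regressive voicing assimilation): /v/ precedes the voiceless obstruent /x/, so it devoices to [f] by assimilation. /huvxugojeffibudg/ → hufxugojeffibudg.
Rule 2 (degemination): /ff/ is a geminate; the first /f/ deletes. /hufxugojeffibudg/ → hufxugojefibudg.
Rule 3 (final cluster simplification): /g/ is the second consonant of a word-final cluster /dg/, so it deletes. /hufxugojefibudg/ → hufxugojefibud.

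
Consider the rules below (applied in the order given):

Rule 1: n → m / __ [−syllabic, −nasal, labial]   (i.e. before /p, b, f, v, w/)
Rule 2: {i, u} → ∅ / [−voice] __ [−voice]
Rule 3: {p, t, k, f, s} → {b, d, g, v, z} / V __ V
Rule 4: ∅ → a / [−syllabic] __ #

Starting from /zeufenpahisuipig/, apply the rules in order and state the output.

zeuvempahsuibiga

Rule 1 (nasal place assimilation): /n/ precedes the labial consonant /p/, so it assimilates in place to [m]. /zeufenpahisuipig/ → zeufempahisuipig.
Rule 2 (high vowel syncope): /i/ is a high vowel flanked by voiceless consonants /h/ and /s/, so it deletes. /zeufempahisuipig/ → zeufempahsuipig.
Rule 3 (intervocalic voicing): /f/ is a voiceless obstruent between vowels /u/ and /e/, so it voices to [v]. /p/ is a voiceless obstruent between vowels /i/ and /i/, so it voices to [b]. /zeufempahsuipig/ → zeuvempahsuibig.
Rule 4 (final a-epenthesis): the form ends in the consonant /g/, so [a] is inserted word-finally. /zeuvempahsuibig/ → zeuvempahsuibiga.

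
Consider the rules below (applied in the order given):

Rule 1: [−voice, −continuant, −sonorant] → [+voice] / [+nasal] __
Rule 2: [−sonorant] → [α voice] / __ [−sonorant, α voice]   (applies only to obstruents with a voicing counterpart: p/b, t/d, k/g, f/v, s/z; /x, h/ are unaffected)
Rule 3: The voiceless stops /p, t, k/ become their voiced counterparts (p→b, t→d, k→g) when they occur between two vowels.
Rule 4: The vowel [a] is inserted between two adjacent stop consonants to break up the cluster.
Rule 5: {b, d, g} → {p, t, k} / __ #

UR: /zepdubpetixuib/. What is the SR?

zebadupapedixuip

Rule 1 (post-nasal voicing): no segment meets the environment; /zepdubpetixuib/ is unchanged.
Rule 2 (regressive voicing assimilation): /p/ precedes the voiced obstruent /d/, so it voices to [b] by assimilation. /b/ precedes the voiceless obstruent /p/, so it devoices to [p] by assimilation. /zepdubpetixuib/ → zebduppetixuib.
Rule 3 (intervocalic voicing): /t/ is a voiceless stop between vowels /e/ and /i/, so it voices to [d]. /zebduppetixuib/ → zebduppedixuib.
Rule 4 (stop-cluster a-epenthesis): /b/ and /d/ form a stop–stop cluster, so [a] is inserted between them. /p/ and /p/ form a stop–stop cluster, so [a] is inserted between them. /zebduppedixuib/ → zebadupapedixuib.
Rule 5 (final devoicing): /b/ is a voiced stop in word-final position, so it devoices to [p]. /zebadupapedixuib/ → zebadupapedixuip.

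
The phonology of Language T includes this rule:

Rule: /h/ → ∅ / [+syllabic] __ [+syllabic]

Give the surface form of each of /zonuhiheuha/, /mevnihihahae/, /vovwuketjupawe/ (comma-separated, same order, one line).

/zonuhiheuha/: /h/ occurs between vowels /u/ and /i/, so it deletes. /h/ occurs between vowels /i/ and /e/, so it deletes. /h/ occurs between vowels /u/ and /a/, so it deletes. → [zonuieua].
/mevnihihahae/: /h/ occurs between vowels /i/ and /i/, so it deletes. /h/ occurs between vowels /i/ and /a/, so it deletes. /h/ occurs between vowels /a/ and /a/, so it deletes. → [mevniiaae].
/vovwuketjupawe/: the rule's environment is not met; surfaces unchanged as [vovwuketjupawe].

zonuieua, mevniiaae, vovwuketjupawe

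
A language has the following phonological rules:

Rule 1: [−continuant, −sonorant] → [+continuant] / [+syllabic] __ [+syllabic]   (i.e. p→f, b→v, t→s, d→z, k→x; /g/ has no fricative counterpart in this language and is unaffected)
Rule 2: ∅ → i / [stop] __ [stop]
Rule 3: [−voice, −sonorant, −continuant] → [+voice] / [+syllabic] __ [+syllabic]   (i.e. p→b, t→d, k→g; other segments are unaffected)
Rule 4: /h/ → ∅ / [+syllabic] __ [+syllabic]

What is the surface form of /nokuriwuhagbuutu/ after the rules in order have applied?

Rule 1 (intervocalic spirantization): /k/ is a stop between vowels /o/ and /u/, so it spirantizes to the fricative [x]. /t/ is a stop between vowels /u/ and /u/, so it spirantizes to the fricative [s]. /nokuriwuhagbuutu/ → noxuriwuhagbuusu.
Rule 2 (stop-cluster i-epenthesis): /g/ and /b/ form a stop–stop cluster, so [i] is inserted between them. /noxuriwuhagbuusu/ → noxuriwuhagibuusu.
Rule 3 (intervocalic voicing): no segment meets the environment; /noxuriwuhagibuusu/ is unchanged.
Rule 4 (intervocalic h-deletion): /h/ occurs between vowels /u/ and /a/, so it deletes. /noxuriwuhagibuusu/ → noxuriwuagibuusu.

noxuriwuagibuusu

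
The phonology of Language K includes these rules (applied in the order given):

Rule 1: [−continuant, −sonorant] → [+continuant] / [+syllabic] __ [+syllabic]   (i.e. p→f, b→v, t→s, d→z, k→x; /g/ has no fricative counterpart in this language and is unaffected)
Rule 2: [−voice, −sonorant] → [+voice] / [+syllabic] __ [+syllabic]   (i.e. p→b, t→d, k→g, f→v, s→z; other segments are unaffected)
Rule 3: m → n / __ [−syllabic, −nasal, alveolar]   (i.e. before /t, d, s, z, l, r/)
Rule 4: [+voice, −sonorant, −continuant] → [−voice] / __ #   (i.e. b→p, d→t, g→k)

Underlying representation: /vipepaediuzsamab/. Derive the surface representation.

Rule 1 (intervocalic spirantization): /p/ is a stop between vowels /i/ and /e/, so it spirantizes to the fricative [f]. /p/ is a stop between vowels /e/ and /a/, so it spirantizes to the fricative [f]. /d/ is a stop between vowels /e/ and /i/, so it spirantizes to the fricative [z]. /vipepaediuzsamab/ → vifefaeziuzsamab.
Rule 2 (intervocalic voicing): /f/ is a voiceless obstruent between vowels /i/ and /e/, so it voices to [v]. /f/ is a voiceless obstruent between vowels /e/ and /a/, so it voices to [v]. /vifefaeziuzsamab/ → vivevaeziuzsamab.
Rule 3 (nasal place assimilation): no segment meets the environment; /vivevaeziuzsamab/ is unchanged.
Rule 4 (final devoicing): /b/ is a voiced stop in word-final position, so it devoices to [p]. /vivevaeziuzsamab/ → vivevaeziuzsamap.

vivevaeziuzsamap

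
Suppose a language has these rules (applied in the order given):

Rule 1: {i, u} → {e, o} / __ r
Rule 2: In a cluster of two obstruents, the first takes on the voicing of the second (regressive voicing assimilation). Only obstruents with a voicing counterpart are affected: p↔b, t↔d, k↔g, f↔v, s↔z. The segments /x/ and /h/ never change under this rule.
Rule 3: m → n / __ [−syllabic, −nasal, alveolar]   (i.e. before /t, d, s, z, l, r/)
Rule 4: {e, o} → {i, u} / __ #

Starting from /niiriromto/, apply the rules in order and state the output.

niererontu

Rule 1 (pre-rhotic lowering): /i/ is a high vowel immediately before /r/, so it lowers to [e]. /i/ is a high vowel immediately before /r/, so it lowers to [e]. /niiriromto/ → niereromto.
Rule 2 (regressive voicing assimilation): no segment meets the environment; /niereromto/ is unchanged.
Rule 3 (nasal place assimilation): /m/ precedes the alveolar consonant /t/, so it assimilates in place to [n]. /niereromto/ → niereronto.
Rule 4 (final vowel raising): /o/ is a mid vowel in word-final position, so it raises to [u]. /niereronto/ → niererontu.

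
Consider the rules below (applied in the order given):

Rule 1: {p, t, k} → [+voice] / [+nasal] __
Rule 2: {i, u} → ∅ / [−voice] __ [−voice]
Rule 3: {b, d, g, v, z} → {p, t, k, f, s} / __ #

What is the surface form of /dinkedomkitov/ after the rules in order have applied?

Rule 1 (post-nasal voicing): /k/ is a voiceless stop immediately after the nasal /n/, so it voices to [g]. /k/ is a voiceless stop immediately after the nasal /m/, so it voices to [g]. /dinkedomkitov/ → dingedomgitov.
Rule 2 (high vowel syncope): no segment meets the environment; /dingedomgitov/ is unchanged.
Rule 3 (final devoicing): /v/ is a voiced obstruent in word-final position, so it devoices to [f]. /dingedomgitov/ → dingedomgitof.

dingedomgitof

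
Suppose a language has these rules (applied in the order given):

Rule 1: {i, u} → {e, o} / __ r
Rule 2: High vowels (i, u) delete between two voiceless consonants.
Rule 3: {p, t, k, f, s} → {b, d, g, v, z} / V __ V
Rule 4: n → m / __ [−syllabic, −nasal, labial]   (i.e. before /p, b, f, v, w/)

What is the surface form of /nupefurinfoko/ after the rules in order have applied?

Rule 1 (pre-rhotic lowering): /u/ is a high vowel immediately before /r/, so it lowers to [o]. /nupefurinfoko/ → nupeforinfoko.
Rule 2 (high vowel syncope): no segment meets the environment; /nupeforinfoko/ is unchanged.
Rule 3 (intervocalic voicing): /p/ is a voiceless obstruent between vowels /u/ and /e/, so it voices to [b]. /f/ is a voiceless obstruent between vowels /e/ and /o/, so it voices to [v]. /k/ is a voiceless obstruent between vowels /o/ and /o/, so it voices to [g]. /nupeforinfoko/ → nubevorinfogo.
Rule 4 (nasal place assimilation): /n/ precedes the labial consonant /f/, so it assimilates in place to [m]. /nubevorinfogo/ → nubevorimfogo.

nubevorimfogo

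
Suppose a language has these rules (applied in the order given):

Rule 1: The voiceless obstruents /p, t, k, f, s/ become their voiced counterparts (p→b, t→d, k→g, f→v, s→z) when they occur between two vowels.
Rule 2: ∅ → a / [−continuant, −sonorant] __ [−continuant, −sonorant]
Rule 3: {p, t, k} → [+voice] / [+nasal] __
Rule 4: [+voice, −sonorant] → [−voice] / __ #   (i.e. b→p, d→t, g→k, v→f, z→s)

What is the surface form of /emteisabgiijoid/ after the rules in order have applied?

Rule 1 (intervocalic voicing): /s/ is a voiceless obstruent between vowels /i/ and /a/, so it voices to [z]. /emteisabgiijoid/ → emteizabgiijoid.
Rule 2 (stop-cluster a-epenthesis): /b/ and /g/ form a stop–stop cluster, so [a] is inserted between them. /emteizabgiijoid/ → emteizabagiijoid.
Rule 3 (post-nasal voicing): /t/ is a voiceless stop immediately after the nasal /m/, so it voices to [d]. /emteizabagiijoid/ → emdeizabagiijoid.
Rule 4 (final devoicing): /d/ is a voiced obstruent in word-final position, so it devoices to [t]. /emdeizabagiijoid/ → emdeizabagiijoit.

emdeizabagiijoit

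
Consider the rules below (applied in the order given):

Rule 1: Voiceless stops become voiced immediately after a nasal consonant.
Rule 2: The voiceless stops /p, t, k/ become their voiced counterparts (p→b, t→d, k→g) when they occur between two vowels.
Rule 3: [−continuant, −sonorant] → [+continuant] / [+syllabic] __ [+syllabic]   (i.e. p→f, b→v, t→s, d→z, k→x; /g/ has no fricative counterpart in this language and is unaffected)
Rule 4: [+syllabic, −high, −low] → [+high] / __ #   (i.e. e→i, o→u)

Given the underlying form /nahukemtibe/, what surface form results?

nahugemdivi

Rule 1 (post-nasal voicing): /t/ is a voiceless stop immediately after the nasal /m/, so it voices to [d]. /nahukemtibe/ → nahukemdibe.
Rule 2 (intervocalic voicing): /k/ is a voiceless stop between vowels /u/ and /e/, so it voices to [g]. /nahukemdibe/ → nahugemdibe.
Rule 3 (intervocalic spirantization): /b/ is a stop between vowels /i/ and /e/, so it spirantizes to the fricative [v]. /nahugemdibe/ → nahugemdive.
Rule 4 (final vowel raising): /e/ is a mid vowel in word-final position, so it raises to [i]. /nahugemdive/ → nahugemdivi.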